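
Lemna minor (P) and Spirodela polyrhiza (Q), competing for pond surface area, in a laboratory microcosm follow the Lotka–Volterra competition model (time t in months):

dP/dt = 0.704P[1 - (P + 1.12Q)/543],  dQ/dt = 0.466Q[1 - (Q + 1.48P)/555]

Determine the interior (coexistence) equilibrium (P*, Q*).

Setting both brackets to zero gives the nullclines P + 1.12Q = 543 and 1.48P + Q = 555.
Substituting Q = 555 - 1.48P into the first: P(1 - 1.12·1.48) = 543 - 1.12·555.
So P* = -78.6/-0.658 = 120, and then Q* = 555 - 1.48·120 = 378.

P* ≈ 120, Q* ≈ 378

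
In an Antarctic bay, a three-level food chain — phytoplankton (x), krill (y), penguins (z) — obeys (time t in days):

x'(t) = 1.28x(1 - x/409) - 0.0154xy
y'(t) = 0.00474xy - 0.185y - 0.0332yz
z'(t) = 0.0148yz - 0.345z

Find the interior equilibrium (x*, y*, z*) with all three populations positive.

x* ≈ 294, y* ≈ 23.3, z* ≈ 36.4

From dz/dt = 0: 0.0148y* = 0.345, so y* = 23.3.
From dx/dt = 0: 1.28(1 - x*/409) = 0.0154·23.3, giving x* = 409·(1 - 0.28) = 294.
From dy/dt = 0: 0.00474·294 - 0.185 = 0.0332z*, so z* = 1.21/0.0332 = 36.4.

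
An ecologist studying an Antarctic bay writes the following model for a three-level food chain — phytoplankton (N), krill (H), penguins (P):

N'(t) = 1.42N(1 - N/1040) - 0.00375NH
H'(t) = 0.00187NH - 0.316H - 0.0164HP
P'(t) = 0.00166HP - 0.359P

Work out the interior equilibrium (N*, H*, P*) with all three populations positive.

N* ≈ 446, H* ≈ 216, P* ≈ 31.6

From dP/dt = 0: 0.00166H* = 0.359, so H* = 216.
From dN/dt = 0: 1.42(1 - N*/1040) = 0.00375·216, giving N* = 1040·(1 - 0.571) = 446.
From dH/dt = 0: 0.00187·446 - 0.316 = 0.0164P*, so P* = 0.518/0.0164 = 31.6.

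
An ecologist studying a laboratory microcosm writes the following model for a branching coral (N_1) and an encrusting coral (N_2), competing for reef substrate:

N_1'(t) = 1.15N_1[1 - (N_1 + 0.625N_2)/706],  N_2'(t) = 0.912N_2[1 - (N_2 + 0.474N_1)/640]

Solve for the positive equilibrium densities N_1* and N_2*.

Setting both brackets to zero gives the nullclines N_1 + 0.625N_2 = 706 and 0.474N_1 + N_2 = 640.
Substituting N_2 = 640 - 0.474N_1 into the first: N_1(1 - 0.625·0.474) = 706 - 0.625·640.
So N_1* = 306/0.704 = 435, and then N_2* = 640 - 0.474·435 = 434.

N_1* ≈ 435, N_2* ≈ 434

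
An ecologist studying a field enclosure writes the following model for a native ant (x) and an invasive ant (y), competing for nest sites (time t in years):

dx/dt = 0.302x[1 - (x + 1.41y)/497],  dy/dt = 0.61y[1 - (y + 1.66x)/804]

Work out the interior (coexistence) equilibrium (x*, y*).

x* ≈ 475, y* ≈ 15.7

Setting both brackets to zero gives the nullclines x + 1.41y = 497 and 1.66x + y = 804.
Substituting y = 804 - 1.66x into the first: x(1 - 1.41·1.66) = 497 - 1.41·804.
So x* = -637/-1.34 = 475, and then y* = 804 - 1.66·475 = 15.7.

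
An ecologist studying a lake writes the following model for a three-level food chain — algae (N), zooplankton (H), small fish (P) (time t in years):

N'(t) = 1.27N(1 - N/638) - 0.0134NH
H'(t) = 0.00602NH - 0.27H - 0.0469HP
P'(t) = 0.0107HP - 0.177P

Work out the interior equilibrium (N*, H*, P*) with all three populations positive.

From dP/dt = 0: 0.0107H* = 0.177, so H* = 16.5.
From dN/dt = 0: 1.27(1 - N*/638) = 0.0134·16.5, giving N* = 638·(1 - 0.175) = 527.
From dH/dt = 0: 0.00602·527 - 0.27 = 0.0469P*, so P* = 2.9/0.0469 = 61.8.

N* ≈ 527, H* ≈ 16.5, P* ≈ 61.8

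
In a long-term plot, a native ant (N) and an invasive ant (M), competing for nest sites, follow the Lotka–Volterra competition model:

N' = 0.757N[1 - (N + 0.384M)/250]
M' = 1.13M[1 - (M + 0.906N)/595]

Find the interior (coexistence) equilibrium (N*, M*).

Setting both brackets to zero gives the nullclines N + 0.384M = 250 and 0.906N + M = 595.
Substituting M = 595 - 0.906N into the first: N(1 - 0.384·0.906) = 250 - 0.384·595.
So N* = 21.5/0.652 = 33, and then M* = 595 - 0.906·33 = 565.

N* ≈ 33, M* ≈ 565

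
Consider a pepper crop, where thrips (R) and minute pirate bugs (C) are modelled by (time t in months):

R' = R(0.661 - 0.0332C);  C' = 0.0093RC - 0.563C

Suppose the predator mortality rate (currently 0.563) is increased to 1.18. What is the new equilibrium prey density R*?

R* ≈ 127

At the interior fixed point, setting dC/dt = 0 with C > 0 fixes R* = (predator death rate)/(RC coefficient) — independent of the other coefficients.
With the change, R* = 1.18/0.0093 = 127; it rises from 60.5.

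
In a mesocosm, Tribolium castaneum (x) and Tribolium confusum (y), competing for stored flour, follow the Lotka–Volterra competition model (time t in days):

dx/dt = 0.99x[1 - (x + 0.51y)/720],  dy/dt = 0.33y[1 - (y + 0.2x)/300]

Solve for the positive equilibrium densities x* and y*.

Setting both brackets to zero gives the nullclines x + 0.51y = 720 and 0.2x + y = 300.
Substituting y = 300 - 0.2x into the first: x(1 - 0.51·0.2) = 720 - 0.51·300.
So x* = 567/0.898 = 631, and then y* = 300 - 0.2·631 = 174.

x* ≈ 631, y* ≈ 174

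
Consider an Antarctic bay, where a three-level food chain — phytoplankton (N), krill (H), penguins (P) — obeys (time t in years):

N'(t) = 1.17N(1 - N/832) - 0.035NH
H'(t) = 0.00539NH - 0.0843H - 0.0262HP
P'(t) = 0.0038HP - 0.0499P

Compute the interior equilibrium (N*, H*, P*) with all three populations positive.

N* ≈ 505, H* ≈ 13.1, P* ≈ 101

From dP/dt = 0: 0.0038H* = 0.0499, so H* = 13.1.
From dN/dt = 0: 1.17(1 - N*/832) = 0.035·13.1, giving N* = 832·(1 - 0.393) = 505.
From dH/dt = 0: 0.00539·505 - 0.0843 = 0.0262P*, so P* = 2.64/0.0262 = 101.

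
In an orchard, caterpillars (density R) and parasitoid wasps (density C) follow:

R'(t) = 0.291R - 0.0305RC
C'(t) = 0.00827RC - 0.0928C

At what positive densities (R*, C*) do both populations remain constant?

Set dC/dt = 0 with C > 0: 0.00827R - 0.0928 = 0, so R* = 0.0928/0.00827 = 11.2.
Set dR/dt = 0 with R > 0: 0.291 - 0.0305C = 0, so C* = 0.291/0.0305 = 9.54.

R* ≈ 11.2, C* ≈ 9.54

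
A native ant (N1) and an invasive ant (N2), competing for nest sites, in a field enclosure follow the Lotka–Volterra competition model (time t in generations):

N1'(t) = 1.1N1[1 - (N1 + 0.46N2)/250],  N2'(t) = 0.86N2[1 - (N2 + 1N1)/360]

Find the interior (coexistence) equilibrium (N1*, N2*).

N1* ≈ 156, N2* ≈ 204

Setting both brackets to zero gives the nullclines N1 + 0.46N2 = 250 and 1N1 + N2 = 360.
Substituting N2 = 360 - 1N1 into the first: N1(1 - 0.46·1) = 250 - 0.46·360.
So N1* = 84.4/0.54 = 156, and then N2* = 360 - 1·156 = 204.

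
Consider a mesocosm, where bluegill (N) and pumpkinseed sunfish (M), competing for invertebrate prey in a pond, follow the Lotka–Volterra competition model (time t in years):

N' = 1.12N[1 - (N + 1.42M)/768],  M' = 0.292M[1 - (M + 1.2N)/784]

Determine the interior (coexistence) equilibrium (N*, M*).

Setting both brackets to zero gives the nullclines N + 1.42M = 768 and 1.2N + M = 784.
Substituting M = 784 - 1.2N into the first: N(1 - 1.42·1.2) = 768 - 1.42·784.
So N* = -345/-0.704 = 490, and then M* = 784 - 1.2·490 = 195.

N* ≈ 490, M* ≈ 195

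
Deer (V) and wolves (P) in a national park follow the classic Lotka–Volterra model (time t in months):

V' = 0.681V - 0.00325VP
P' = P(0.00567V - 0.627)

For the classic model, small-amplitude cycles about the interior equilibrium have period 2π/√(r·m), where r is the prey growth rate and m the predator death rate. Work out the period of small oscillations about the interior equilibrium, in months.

T ≈ 9.62 months

Here r = 0.681 and m = 0.627, so r·m = 0.427.
ω = √0.427 = 0.653 per month, hence T = 2π/ω ≈ 9.62 months.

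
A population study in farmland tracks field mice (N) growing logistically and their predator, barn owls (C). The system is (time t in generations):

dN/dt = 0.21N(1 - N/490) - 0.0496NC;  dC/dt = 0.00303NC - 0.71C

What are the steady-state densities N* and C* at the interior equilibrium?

N* ≈ 234, C* ≈ 2.21

From dC/dt = 0 with C > 0: 0.00303N* = 0.71, so N* = 234.
Substitute into dN/dt = 0: 0.21(1 - 234/490) = 0.0496C*.
The bracket is 0.522, giving C* = 0.11/0.0496 = 2.21.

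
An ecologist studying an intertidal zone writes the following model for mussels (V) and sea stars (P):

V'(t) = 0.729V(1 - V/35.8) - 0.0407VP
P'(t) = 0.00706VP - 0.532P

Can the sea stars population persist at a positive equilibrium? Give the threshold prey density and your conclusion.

Threshold V = 75.4; K < 75.4, so no, the predator goes extinct.

The predator equation gives dP/dt > 0 only when V > 0.532/0.00706 = 75.4.
Without the predator, V → K = 35.8. Since 35.8 < 75.4, the predator cannot invade.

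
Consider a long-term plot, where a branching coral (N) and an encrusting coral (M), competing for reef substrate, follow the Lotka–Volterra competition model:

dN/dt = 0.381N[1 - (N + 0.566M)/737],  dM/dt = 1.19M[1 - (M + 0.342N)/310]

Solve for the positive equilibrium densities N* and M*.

Setting both brackets to zero gives the nullclines N + 0.566M = 737 and 0.342N + M = 310.
Substituting M = 310 - 0.342N into the first: N(1 - 0.566·0.342) = 737 - 0.566·310.
So N* = 562/0.806 = 696, and then M* = 310 - 0.342·696 = 71.9.

N* ≈ 696, M* ≈ 71.9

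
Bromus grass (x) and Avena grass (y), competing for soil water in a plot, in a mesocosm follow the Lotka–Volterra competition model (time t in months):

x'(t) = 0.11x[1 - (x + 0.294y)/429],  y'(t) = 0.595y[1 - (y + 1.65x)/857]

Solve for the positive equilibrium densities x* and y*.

x* ≈ 344, y* ≈ 290

Setting both brackets to zero gives the nullclines x + 0.294y = 429 and 1.65x + y = 857.
Substituting y = 857 - 1.65x into the first: x(1 - 0.294·1.65) = 429 - 0.294·857.
So x* = 177/0.515 = 344, and then y* = 857 - 1.65·344 = 290.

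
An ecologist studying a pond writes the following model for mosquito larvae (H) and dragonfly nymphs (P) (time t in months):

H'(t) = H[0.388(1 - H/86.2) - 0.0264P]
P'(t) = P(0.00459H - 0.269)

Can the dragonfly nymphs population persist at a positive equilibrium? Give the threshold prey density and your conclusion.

Threshold H = 58.6; K > 58.6, so yes, the predator persists.

The predator equation gives dP/dt > 0 only when H > 0.269/0.00459 = 58.6.
Without the predator, H → K = 86.2. Since 86.2 > 58.6, the predator can invade and persist.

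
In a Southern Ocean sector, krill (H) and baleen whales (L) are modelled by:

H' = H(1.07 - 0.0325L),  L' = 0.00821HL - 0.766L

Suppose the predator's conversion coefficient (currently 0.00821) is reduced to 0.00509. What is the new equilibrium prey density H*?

At the interior fixed point, setting dL/dt = 0 with L > 0 fixes H* = (predator death rate)/(HL coefficient) — independent of the other coefficients.
With the change, H* = 0.766/0.00509 = 150; it rises from 93.3.

H* ≈ 150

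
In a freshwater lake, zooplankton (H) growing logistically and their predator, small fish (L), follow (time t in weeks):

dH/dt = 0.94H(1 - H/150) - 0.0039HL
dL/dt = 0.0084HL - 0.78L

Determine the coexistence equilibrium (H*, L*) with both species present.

From dL/dt = 0 with L > 0: 0.0084H* = 0.78, so H* = 92.9.
Substitute into dH/dt = 0: 0.94(1 - 92.9/150) = 0.0039L*.
The bracket is 0.381, giving L* = 0.358/0.0039 = 91.8.

H* ≈ 92.9, L* ≈ 91.8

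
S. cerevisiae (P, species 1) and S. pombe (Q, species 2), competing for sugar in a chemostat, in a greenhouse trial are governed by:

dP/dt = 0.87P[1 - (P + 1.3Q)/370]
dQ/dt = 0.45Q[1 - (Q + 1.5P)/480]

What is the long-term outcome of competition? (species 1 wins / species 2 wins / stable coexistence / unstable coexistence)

unstable coexistence (outcome depends on initial conditions)

Compare the nullcline intercepts: K1/α12 = 370/1.3 = 285 < K2 = 480; K2/α21 = 480/1.5 = 320 < K1 = 370.
Since both are reversed, neither can invade when rare; the interior point is a saddle.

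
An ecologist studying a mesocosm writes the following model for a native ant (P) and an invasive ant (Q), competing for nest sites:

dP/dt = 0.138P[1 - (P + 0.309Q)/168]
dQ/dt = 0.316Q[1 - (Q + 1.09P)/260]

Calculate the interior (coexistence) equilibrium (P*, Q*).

Setting both brackets to zero gives the nullclines P + 0.309Q = 168 and 1.09P + Q = 260.
Substituting Q = 260 - 1.09P into the first: P(1 - 0.309·1.09) = 168 - 0.309·260.
So P* = 87.7/0.663 = 132, and then Q* = 260 - 1.09·132 = 116.

P* ≈ 132, Q* ≈ 116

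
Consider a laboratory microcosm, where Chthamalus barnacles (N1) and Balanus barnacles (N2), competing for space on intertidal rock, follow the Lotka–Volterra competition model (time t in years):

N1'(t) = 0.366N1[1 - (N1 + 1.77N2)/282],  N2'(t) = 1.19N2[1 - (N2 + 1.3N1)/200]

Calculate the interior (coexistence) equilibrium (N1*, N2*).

N1* ≈ 55.3, N2* ≈ 128

Setting both brackets to zero gives the nullclines N1 + 1.77N2 = 282 and 1.3N1 + N2 = 200.
Substituting N2 = 200 - 1.3N1 into the first: N1(1 - 1.77·1.3) = 282 - 1.77·200.
So N1* = -72/-1.3 = 55.3, and then N2* = 200 - 1.3·55.3 = 128.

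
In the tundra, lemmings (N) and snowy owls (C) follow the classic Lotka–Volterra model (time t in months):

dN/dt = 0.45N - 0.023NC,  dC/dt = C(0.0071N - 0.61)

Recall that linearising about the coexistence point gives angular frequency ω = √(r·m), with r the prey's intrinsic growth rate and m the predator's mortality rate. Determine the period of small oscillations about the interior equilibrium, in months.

T ≈ 12 months

Here r = 0.45 and m = 0.61, so r·m = 0.275.
ω = √0.275 = 0.524 per month, hence T = 2π/ω ≈ 12 months.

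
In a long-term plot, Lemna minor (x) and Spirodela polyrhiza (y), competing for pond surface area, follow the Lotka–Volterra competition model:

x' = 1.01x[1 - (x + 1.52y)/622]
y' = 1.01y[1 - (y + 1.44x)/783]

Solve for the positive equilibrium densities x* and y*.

Setting both brackets to zero gives the nullclines x + 1.52y = 622 and 1.44x + y = 783.
Substituting y = 783 - 1.44x into the first: x(1 - 1.52·1.44) = 622 - 1.52·783.
So x* = -568/-1.19 = 478, and then y* = 783 - 1.44·478 = 94.8.

x* ≈ 478, y* ≈ 94.8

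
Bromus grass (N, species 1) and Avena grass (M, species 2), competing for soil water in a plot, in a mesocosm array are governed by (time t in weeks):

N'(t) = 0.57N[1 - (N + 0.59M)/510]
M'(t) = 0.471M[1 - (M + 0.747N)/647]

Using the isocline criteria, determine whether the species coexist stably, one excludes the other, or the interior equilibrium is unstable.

Compare the nullcline intercepts: K1/α12 = 510/0.59 = 864 > K2 = 647; K2/α21 = 647/0.747 = 866 > K1 = 510.
Since both inequalities hold, each species can invade when rare, so the interior equilibrium is stable.

stable coexistence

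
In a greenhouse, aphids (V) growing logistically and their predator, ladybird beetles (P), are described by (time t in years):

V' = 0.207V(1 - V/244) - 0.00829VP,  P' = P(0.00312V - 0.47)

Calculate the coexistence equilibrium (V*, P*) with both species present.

V* ≈ 151, P* ≈ 9.55

From dP/dt = 0 with P > 0: 0.00312V* = 0.47, so V* = 151.
Substitute into dV/dt = 0: 0.207(1 - 151/244) = 0.00829P*.
The bracket is 0.383, giving P* = 0.0792/0.00829 = 9.55.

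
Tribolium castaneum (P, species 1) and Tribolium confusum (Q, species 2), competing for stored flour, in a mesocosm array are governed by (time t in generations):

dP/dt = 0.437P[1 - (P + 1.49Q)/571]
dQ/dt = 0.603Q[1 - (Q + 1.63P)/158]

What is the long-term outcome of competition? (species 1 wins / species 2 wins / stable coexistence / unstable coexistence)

Compare the nullcline intercepts: K1/α12 = 571/1.49 = 383 > K2 = 158; K2/α21 = 158/1.63 = 96.9 < K1 = 571.
Since the inequalities point opposite ways, species 1 can invade but species 2 cannot.

species 1 excludes species 2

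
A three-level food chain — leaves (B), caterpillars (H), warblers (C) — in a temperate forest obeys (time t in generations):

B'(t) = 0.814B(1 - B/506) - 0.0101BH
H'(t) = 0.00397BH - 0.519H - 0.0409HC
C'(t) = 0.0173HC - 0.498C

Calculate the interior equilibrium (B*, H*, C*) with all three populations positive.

B* ≈ 325, H* ≈ 28.8, C* ≈ 18.9

From dC/dt = 0: 0.0173H* = 0.498, so H* = 28.8.
From dB/dt = 0: 0.814(1 - B*/506) = 0.0101·28.8, giving B* = 506·(1 - 0.357) = 325.
From dH/dt = 0: 0.00397·325 - 0.519 = 0.0409C*, so C* = 0.772/0.0409 = 18.9.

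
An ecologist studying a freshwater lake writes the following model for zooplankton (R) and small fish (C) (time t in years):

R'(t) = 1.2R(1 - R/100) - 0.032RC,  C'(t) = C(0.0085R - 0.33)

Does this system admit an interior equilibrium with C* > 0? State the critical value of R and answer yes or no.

The predator equation gives dC/dt > 0 only when R > 0.33/0.0085 = 38.8.
Without the predator, R → K = 100. Since 100 > 38.8, the predator can invade and persist.

Threshold R = 38.8; K > 38.8, so yes, the predator persists.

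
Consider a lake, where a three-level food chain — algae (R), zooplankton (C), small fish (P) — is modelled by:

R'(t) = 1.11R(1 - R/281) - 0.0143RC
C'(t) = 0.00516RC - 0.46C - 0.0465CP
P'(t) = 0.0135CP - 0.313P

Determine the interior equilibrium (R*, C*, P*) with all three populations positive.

From dP/dt = 0: 0.0135C* = 0.313, so C* = 23.2.
From dR/dt = 0: 1.11(1 - R*/281) = 0.0143·23.2, giving R* = 281·(1 - 0.299) = 197.
From dC/dt = 0: 0.00516·197 - 0.46 = 0.0465P*, so P* = 0.557/0.0465 = 12.

R* ≈ 197, C* ≈ 23.2, P* ≈ 12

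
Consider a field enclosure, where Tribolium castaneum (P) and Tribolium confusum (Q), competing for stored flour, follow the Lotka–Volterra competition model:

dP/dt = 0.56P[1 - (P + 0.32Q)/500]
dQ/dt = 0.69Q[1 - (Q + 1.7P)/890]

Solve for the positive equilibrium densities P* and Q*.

Setting both brackets to zero gives the nullclines P + 0.32Q = 500 and 1.7P + Q = 890.
Substituting Q = 890 - 1.7P into the first: P(1 - 0.32·1.7) = 500 - 0.32·890.
So P* = 215/0.456 = 472, and then Q* = 890 - 1.7·472 = 87.7.

P* ≈ 472, Q* ≈ 87.7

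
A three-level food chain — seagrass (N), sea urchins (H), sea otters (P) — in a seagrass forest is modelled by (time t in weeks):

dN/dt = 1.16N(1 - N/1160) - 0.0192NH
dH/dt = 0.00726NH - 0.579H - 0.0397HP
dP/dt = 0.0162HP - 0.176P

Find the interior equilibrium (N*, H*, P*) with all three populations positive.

N* ≈ 951, H* ≈ 10.9, P* ≈ 159

From dP/dt = 0: 0.0162H* = 0.176, so H* = 10.9.
From dN/dt = 0: 1.16(1 - N*/1160) = 0.0192·10.9, giving N* = 1160·(1 - 0.18) = 951.
From dH/dt = 0: 0.00726·951 - 0.579 = 0.0397P*, so P* = 6.33/0.0397 = 159.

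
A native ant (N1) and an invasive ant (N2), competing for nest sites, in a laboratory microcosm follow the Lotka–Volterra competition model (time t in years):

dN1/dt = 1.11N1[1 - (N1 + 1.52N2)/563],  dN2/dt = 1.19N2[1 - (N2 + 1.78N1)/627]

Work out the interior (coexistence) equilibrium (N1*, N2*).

N1* ≈ 229, N2* ≈ 220

Setting both brackets to zero gives the nullclines N1 + 1.52N2 = 563 and 1.78N1 + N2 = 627.
Substituting N2 = 627 - 1.78N1 into the first: N1(1 - 1.52·1.78) = 563 - 1.52·627.
So N1* = -390/-1.71 = 229, and then N2* = 627 - 1.78·229 = 220.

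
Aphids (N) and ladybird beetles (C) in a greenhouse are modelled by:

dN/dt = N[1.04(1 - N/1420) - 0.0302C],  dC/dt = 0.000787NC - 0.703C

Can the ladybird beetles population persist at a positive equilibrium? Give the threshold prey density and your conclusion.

Threshold N = 893; K > 893, so yes, the predator persists.

The predator equation gives dC/dt > 0 only when N > 0.703/0.000787 = 893.
Without the predator, N → K = 1420. Since 1420 > 893, the predator can invade and persist.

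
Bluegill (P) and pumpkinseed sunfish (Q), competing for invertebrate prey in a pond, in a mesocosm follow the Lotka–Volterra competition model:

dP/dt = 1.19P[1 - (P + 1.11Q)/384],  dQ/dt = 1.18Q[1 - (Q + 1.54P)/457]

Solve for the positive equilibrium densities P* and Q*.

P* ≈ 174, Q* ≈ 189

Setting both brackets to zero gives the nullclines P + 1.11Q = 384 and 1.54P + Q = 457.
Substituting Q = 457 - 1.54P into the first: P(1 - 1.11·1.54) = 384 - 1.11·457.
So P* = -123/-0.709 = 174, and then Q* = 457 - 1.54·174 = 189.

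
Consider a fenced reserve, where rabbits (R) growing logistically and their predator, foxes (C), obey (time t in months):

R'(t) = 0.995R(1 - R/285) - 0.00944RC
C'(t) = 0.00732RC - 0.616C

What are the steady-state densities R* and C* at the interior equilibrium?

R* ≈ 84.2, C* ≈ 74.3

From dC/dt = 0 with C > 0: 0.00732R* = 0.616, so R* = 84.2.
Substitute into dR/dt = 0: 0.995(1 - 84.2/285) = 0.00944C*.
The bracket is 0.705, giving C* = 0.701/0.00944 = 74.3.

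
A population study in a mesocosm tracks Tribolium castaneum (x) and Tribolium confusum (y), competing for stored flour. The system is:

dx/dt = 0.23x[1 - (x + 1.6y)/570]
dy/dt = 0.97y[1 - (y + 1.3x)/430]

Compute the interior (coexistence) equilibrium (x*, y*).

Setting both brackets to zero gives the nullclines x + 1.6y = 570 and 1.3x + y = 430.
Substituting y = 430 - 1.3x into the first: x(1 - 1.6·1.3) = 570 - 1.6·430.
So x* = -118/-1.08 = 109, and then y* = 430 - 1.3·109 = 288.

x* ≈ 109, y* ≈ 288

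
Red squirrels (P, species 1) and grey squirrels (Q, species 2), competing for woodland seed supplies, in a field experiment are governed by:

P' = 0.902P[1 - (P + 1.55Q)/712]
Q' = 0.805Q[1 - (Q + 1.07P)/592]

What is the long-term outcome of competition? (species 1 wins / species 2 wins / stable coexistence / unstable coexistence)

unstable coexistence (outcome depends on initial conditions)

Compare the nullcline intercepts: K1/α12 = 712/1.55 = 459 < K2 = 592; K2/α21 = 592/1.07 = 553 < K1 = 712.
Since both are reversed, neither can invade when rare; the interior point is a saddle.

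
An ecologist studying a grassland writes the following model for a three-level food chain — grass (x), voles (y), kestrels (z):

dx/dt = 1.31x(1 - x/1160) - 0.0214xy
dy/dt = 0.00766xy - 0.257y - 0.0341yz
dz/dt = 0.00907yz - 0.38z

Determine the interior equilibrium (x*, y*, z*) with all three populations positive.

x* ≈ 366, y* ≈ 41.9, z* ≈ 74.7

From dz/dt = 0: 0.00907y* = 0.38, so y* = 41.9.
From dx/dt = 0: 1.31(1 - x*/1160) = 0.0214·41.9, giving x* = 1160·(1 - 0.684) = 366.
From dy/dt = 0: 0.00766·366 - 0.257 = 0.0341z*, so z* = 2.55/0.0341 = 74.7.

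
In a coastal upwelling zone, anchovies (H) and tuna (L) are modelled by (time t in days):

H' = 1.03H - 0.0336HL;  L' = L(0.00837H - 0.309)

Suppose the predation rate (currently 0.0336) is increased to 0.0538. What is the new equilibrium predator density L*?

At the interior fixed point, setting dH/dt = 0 with H > 0 fixes L* = (prey growth rate)/(HL coefficient) — independent of the other coefficients.
With the change, L* = 1.03/0.0538 = 19.1; it falls from 30.7.

L* ≈ 19.1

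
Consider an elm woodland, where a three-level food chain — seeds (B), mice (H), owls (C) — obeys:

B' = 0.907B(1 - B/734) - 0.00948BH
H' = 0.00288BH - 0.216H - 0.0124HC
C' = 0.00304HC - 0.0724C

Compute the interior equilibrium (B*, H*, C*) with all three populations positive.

B* ≈ 551, H* ≈ 23.8, C* ≈ 111

From dC/dt = 0: 0.00304H* = 0.0724, so H* = 23.8.
From dB/dt = 0: 0.907(1 - B*/734) = 0.00948·23.8, giving B* = 734·(1 - 0.249) = 551.
From dH/dt = 0: 0.00288·551 - 0.216 = 0.0124C*, so C* = 1.37/0.0124 = 111.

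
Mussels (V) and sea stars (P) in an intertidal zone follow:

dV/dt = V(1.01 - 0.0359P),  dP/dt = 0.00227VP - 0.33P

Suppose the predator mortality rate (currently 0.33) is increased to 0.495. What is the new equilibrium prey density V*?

At the interior fixed point, setting dP/dt = 0 with P > 0 fixes V* = (predator death rate)/(VP coefficient) — independent of the other coefficients.
With the change, V* = 0.495/0.00227 = 218; it rises from 145.

V* ≈ 218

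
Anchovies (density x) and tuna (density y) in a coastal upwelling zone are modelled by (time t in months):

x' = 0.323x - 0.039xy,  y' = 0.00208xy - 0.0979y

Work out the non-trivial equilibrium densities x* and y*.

x* ≈ 47.1, y* ≈ 8.28

Set dy/dt = 0 with y > 0: 0.00208x - 0.0979 = 0, so x* = 0.0979/0.00208 = 47.1.
Set dx/dt = 0 with x > 0: 0.323 - 0.039y = 0, so y* = 0.323/0.039 = 8.28.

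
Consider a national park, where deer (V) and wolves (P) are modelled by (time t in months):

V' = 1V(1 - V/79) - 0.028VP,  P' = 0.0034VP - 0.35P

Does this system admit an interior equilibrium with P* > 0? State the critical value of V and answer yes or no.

The predator equation gives dP/dt > 0 only when V > 0.35/0.0034 = 103.
Without the predator, V → K = 79. Since 79 < 103, the predator cannot invade.

Threshold V = 103; K < 103, so no, the predator goes extinct.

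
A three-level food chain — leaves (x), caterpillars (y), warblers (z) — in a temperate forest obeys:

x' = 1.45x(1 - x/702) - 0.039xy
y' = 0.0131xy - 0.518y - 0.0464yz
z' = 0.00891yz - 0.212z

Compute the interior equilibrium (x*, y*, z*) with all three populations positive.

From dz/dt = 0: 0.00891y* = 0.212, so y* = 23.8.
From dx/dt = 0: 1.45(1 - x*/702) = 0.039·23.8, giving x* = 702·(1 - 0.64) = 253.
From dy/dt = 0: 0.0131·253 - 0.518 = 0.0464z*, so z* = 2.79/0.0464 = 60.2.

x* ≈ 253, y* ≈ 23.8, z* ≈ 60.2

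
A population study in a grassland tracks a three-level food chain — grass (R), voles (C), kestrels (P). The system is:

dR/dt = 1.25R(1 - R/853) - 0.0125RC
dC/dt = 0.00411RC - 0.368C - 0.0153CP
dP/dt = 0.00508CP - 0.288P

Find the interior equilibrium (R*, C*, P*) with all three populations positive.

From dP/dt = 0: 0.00508C* = 0.288, so C* = 56.7.
From dR/dt = 0: 1.25(1 - R*/853) = 0.0125·56.7, giving R* = 853·(1 - 0.567) = 369.
From dC/dt = 0: 0.00411·369 - 0.368 = 0.0153P*, so P* = 1.15/0.0153 = 75.2.

R* ≈ 369, C* ≈ 56.7, P* ≈ 75.2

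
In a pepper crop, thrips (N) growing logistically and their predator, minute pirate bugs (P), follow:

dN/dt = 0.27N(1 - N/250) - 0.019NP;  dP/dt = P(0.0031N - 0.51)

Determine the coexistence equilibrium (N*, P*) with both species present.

From dP/dt = 0 with P > 0: 0.0031N* = 0.51, so N* = 165.
Substitute into dN/dt = 0: 0.27(1 - 165/250) = 0.019P*.
The bracket is 0.342, giving P* = 0.0923/0.019 = 4.86.

N* ≈ 165, P* ≈ 4.86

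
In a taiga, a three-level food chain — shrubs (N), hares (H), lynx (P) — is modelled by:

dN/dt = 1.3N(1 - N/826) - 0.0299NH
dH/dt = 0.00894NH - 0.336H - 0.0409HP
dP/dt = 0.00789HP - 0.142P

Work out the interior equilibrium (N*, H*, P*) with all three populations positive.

From dP/dt = 0: 0.00789H* = 0.142, so H* = 18.
From dN/dt = 0: 1.3(1 - N*/826) = 0.0299·18, giving N* = 826·(1 - 0.414) = 484.
From dH/dt = 0: 0.00894·484 - 0.336 = 0.0409P*, so P* = 3.99/0.0409 = 97.6.

N* ≈ 484, H* ≈ 18, P* ≈ 97.6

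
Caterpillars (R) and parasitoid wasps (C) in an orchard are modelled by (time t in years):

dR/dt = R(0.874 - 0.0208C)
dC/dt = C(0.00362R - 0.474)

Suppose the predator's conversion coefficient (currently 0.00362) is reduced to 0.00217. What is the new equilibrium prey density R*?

At the interior fixed point, setting dC/dt = 0 with C > 0 fixes R* = (predator death rate)/(RC coefficient) — independent of the other coefficients.
With the change, R* = 0.474/0.00217 = 218; it rises from 131.

R* ≈ 218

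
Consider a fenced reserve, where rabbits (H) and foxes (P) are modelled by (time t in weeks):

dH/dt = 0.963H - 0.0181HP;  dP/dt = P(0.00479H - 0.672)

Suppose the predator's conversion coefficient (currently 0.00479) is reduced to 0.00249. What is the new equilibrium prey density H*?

At the interior fixed point, setting dP/dt = 0 with P > 0 fixes H* = (predator death rate)/(HP coefficient) — independent of the other coefficients.
With the change, H* = 0.672/0.00249 = 270; it rises from 140.

H* ≈ 270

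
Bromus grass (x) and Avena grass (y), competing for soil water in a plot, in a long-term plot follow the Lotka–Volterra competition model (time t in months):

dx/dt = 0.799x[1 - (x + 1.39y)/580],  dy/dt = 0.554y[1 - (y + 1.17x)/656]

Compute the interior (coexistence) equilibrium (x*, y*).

Setting both brackets to zero gives the nullclines x + 1.39y = 580 and 1.17x + y = 656.
Substituting y = 656 - 1.17x into the first: x(1 - 1.39·1.17) = 580 - 1.39·656.
So x* = -332/-0.626 = 530, and then y* = 656 - 1.17·530 = 36.1.

x* ≈ 530, y* ≈ 36.1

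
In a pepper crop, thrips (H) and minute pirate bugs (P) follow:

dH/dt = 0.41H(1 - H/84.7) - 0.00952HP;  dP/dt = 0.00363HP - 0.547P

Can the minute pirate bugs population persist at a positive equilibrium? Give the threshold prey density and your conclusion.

Threshold H = 151; K < 151, so no, the predator goes extinct.

The predator equation gives dP/dt > 0 only when H > 0.547/0.00363 = 151.
Without the predator, H → K = 84.7. Since 84.7 < 151, the predator cannot invade.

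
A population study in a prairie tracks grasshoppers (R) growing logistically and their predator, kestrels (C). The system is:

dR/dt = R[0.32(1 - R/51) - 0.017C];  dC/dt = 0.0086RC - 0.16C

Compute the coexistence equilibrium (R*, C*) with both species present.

From dC/dt = 0 with C > 0: 0.0086R* = 0.16, so R* = 18.6.
Substitute into dR/dt = 0: 0.32(1 - 18.6/51) = 0.017C*.
The bracket is 0.635, giving C* = 0.203/0.017 = 12.

R* ≈ 18.6, C* ≈ 12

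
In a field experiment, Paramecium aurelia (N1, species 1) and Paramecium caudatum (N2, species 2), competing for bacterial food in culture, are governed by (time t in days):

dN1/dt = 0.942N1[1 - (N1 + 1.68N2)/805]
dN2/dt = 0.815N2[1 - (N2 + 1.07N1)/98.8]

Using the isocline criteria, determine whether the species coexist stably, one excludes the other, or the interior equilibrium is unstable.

species 1 excludes species 2

Compare the nullcline intercepts: K1/α12 = 805/1.68 = 479 > K2 = 98.8; K2/α21 = 98.8/1.07 = 92.3 < K1 = 805.
Since the inequalities point opposite ways, species 1 can invade but species 2 cannot.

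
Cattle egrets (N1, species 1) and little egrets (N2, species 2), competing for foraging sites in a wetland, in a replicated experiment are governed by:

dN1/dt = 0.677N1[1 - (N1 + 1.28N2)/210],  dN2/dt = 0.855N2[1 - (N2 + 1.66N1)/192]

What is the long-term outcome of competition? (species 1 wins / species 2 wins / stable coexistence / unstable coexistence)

unstable coexistence (outcome depends on initial conditions)

Compare the nullcline intercepts: K1/α12 = 210/1.28 = 164 < K2 = 192; K2/α21 = 192/1.66 = 116 < K1 = 210.
Since both are reversed, neither can invade when rare; the interior point is a saddle.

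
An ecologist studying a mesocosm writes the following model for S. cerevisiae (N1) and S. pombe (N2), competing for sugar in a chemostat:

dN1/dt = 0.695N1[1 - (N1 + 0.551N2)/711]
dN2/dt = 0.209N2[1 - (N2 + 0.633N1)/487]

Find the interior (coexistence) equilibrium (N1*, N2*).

Setting both brackets to zero gives the nullclines N1 + 0.551N2 = 711 and 0.633N1 + N2 = 487.
Substituting N2 = 487 - 0.633N1 into the first: N1(1 - 0.551·0.633) = 711 - 0.551·487.
So N1* = 443/0.651 = 680, and then N2* = 487 - 0.633·680 = 56.7.

N1* ≈ 680, N2* ≈ 56.7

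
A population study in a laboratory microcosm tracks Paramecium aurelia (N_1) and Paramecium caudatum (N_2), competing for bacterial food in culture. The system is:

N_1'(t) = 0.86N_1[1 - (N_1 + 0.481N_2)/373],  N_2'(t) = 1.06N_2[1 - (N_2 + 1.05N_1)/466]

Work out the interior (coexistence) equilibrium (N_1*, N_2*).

Setting both brackets to zero gives the nullclines N_1 + 0.481N_2 = 373 and 1.05N_1 + N_2 = 466.
Substituting N_2 = 466 - 1.05N_1 into the first: N_1(1 - 0.481·1.05) = 373 - 0.481·466.
So N_1* = 149/0.495 = 301, and then N_2* = 466 - 1.05·301 = 150.

N_1* ≈ 301, N_2* ≈ 150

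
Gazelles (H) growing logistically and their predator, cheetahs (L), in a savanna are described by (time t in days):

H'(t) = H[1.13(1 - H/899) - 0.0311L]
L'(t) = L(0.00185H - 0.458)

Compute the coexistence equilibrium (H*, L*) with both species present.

From dL/dt = 0 with L > 0: 0.00185H* = 0.458, so H* = 248.
Substitute into dH/dt = 0: 1.13(1 - 248/899) = 0.0311L*.
The bracket is 0.725, giving L* = 0.819/0.0311 = 26.3.

H* ≈ 248, L* ≈ 26.3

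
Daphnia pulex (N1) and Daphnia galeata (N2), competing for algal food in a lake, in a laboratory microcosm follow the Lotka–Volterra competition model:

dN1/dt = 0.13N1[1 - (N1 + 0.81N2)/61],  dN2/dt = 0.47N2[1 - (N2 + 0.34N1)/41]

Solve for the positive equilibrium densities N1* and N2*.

Setting both brackets to zero gives the nullclines N1 + 0.81N2 = 61 and 0.34N1 + N2 = 41.
Substituting N2 = 41 - 0.34N1 into the first: N1(1 - 0.81·0.34) = 61 - 0.81·41.
So N1* = 27.8/0.725 = 38.4, and then N2* = 41 - 0.34·38.4 = 28.

N1* ≈ 38.4, N2* ≈ 28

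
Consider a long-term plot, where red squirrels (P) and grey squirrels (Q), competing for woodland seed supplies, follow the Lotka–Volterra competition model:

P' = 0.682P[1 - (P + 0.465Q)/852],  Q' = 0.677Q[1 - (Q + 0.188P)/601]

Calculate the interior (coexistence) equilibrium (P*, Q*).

P* ≈ 627, Q* ≈ 483

Setting both brackets to zero gives the nullclines P + 0.465Q = 852 and 0.188P + Q = 601.
Substituting Q = 601 - 0.188P into the first: P(1 - 0.465·0.188) = 852 - 0.465·601.
So P* = 573/0.913 = 627, and then Q* = 601 - 0.188·627 = 483.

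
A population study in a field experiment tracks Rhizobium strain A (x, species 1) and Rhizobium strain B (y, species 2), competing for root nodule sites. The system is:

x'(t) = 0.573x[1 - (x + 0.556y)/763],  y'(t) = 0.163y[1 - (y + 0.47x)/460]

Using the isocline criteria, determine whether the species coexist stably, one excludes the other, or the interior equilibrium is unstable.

stable coexistence

Compare the nullcline intercepts: K1/α12 = 763/0.556 = 1370 > K2 = 460; K2/α21 = 460/0.47 = 979 > K1 = 763.
Since both inequalities hold, each species can invade when rare, so the interior equilibrium is stable.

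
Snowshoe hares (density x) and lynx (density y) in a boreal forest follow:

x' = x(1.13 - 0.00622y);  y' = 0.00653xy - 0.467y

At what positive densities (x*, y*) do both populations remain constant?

Set dy/dt = 0 with y > 0: 0.00653x - 0.467 = 0, so x* = 0.467/0.00653 = 71.5.
Set dx/dt = 0 with x > 0: 1.13 - 0.00622y = 0, so y* = 1.13/0.00622 = 182.

x* ≈ 71.5, y* ≈ 182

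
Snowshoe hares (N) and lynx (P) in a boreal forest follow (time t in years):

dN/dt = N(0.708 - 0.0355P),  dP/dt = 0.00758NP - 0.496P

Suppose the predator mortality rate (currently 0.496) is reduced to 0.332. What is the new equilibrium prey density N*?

At the interior fixed point, setting dP/dt = 0 with P > 0 fixes N* = (predator death rate)/(NP coefficient) — independent of the other coefficients.
With the change, N* = 0.332/0.00758 = 43.8; it falls from 65.4.

N* ≈ 43.8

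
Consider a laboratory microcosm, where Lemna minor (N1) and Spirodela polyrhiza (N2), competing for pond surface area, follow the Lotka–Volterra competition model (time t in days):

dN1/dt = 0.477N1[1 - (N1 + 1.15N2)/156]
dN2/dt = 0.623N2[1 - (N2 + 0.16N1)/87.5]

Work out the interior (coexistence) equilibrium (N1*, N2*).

Setting both brackets to zero gives the nullclines N1 + 1.15N2 = 156 and 0.16N1 + N2 = 87.5.
Substituting N2 = 87.5 - 0.16N1 into the first: N1(1 - 1.15·0.16) = 156 - 1.15·87.5.
So N1* = 55.4/0.816 = 67.9, and then N2* = 87.5 - 0.16·67.9 = 76.6.

N1* ≈ 67.9, N2* ≈ 76.6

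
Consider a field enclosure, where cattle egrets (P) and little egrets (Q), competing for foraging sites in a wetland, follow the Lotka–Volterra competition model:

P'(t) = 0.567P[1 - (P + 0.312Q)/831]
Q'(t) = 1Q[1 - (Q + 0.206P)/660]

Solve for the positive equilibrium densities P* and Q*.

P* ≈ 668, Q* ≈ 522

Setting both brackets to zero gives the nullclines P + 0.312Q = 831 and 0.206P + Q = 660.
Substituting Q = 660 - 0.206P into the first: P(1 - 0.312·0.206) = 831 - 0.312·660.
So P* = 625/0.936 = 668, and then Q* = 660 - 0.206·668 = 522.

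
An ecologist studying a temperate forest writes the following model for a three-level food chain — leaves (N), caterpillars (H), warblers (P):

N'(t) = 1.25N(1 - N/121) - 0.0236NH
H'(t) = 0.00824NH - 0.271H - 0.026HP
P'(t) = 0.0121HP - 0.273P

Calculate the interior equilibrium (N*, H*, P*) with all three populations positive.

From dP/dt = 0: 0.0121H* = 0.273, so H* = 22.6.
From dN/dt = 0: 1.25(1 - N*/121) = 0.0236·22.6, giving N* = 121·(1 - 0.426) = 69.5.
From dH/dt = 0: 0.00824·69.5 - 0.271 = 0.026P*, so P* = 0.301/0.026 = 11.6.

N* ≈ 69.5, H* ≈ 22.6, P* ≈ 11.6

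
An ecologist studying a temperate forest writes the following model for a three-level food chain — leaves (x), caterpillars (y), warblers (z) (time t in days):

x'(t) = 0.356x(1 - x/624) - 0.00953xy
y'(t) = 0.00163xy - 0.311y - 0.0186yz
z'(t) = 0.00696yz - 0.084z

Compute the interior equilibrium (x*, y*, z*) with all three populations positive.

x* ≈ 422, y* ≈ 12.1, z* ≈ 20.3

From dz/dt = 0: 0.00696y* = 0.084, so y* = 12.1.
From dx/dt = 0: 0.356(1 - x*/624) = 0.00953·12.1, giving x* = 624·(1 - 0.323) = 422.
From dy/dt = 0: 0.00163·422 - 0.311 = 0.0186z*, so z* = 0.378/0.0186 = 20.3.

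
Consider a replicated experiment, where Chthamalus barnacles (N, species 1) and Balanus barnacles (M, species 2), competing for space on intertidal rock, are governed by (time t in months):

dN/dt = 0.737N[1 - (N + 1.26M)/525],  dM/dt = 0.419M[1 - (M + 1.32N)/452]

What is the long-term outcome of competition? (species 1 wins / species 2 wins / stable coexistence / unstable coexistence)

unstable coexistence (outcome depends on initial conditions)

Compare the nullcline intercepts: K1/α12 = 525/1.26 = 417 < K2 = 452; K2/α21 = 452/1.32 = 342 < K1 = 525.
Since both are reversed, neither can invade when rare; the interior point is a saddle.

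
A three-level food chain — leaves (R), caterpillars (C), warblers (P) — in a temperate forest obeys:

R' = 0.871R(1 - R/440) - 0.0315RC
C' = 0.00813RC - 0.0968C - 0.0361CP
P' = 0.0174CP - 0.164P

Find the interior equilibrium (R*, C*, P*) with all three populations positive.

From dP/dt = 0: 0.0174C* = 0.164, so C* = 9.43.
From dR/dt = 0: 0.871(1 - R*/440) = 0.0315·9.43, giving R* = 440·(1 - 0.341) = 290.
From dC/dt = 0: 0.00813·290 - 0.0968 = 0.0361P*, so P* = 2.26/0.0361 = 62.6.

R* ≈ 290, C* ≈ 9.43, P* ≈ 62.6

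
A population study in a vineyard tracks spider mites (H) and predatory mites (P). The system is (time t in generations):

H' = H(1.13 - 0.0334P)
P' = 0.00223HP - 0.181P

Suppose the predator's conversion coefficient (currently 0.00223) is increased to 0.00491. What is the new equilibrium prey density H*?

At the interior fixed point, setting dP/dt = 0 with P > 0 fixes H* = (predator death rate)/(HP coefficient) — independent of the other coefficients.
With the change, H* = 0.181/0.00491 = 36.9; it falls from 81.2.

H* ≈ 36.9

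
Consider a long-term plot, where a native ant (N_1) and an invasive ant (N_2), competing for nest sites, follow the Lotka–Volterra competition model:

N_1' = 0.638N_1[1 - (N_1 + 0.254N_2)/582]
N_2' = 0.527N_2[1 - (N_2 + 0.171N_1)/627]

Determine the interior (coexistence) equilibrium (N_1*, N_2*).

N_1* ≈ 442, N_2* ≈ 551

Setting both brackets to zero gives the nullclines N_1 + 0.254N_2 = 582 and 0.171N_1 + N_2 = 627.
Substituting N_2 = 627 - 0.171N_1 into the first: N_1(1 - 0.254·0.171) = 582 - 0.254·627.
So N_1* = 423/0.957 = 442, and then N_2* = 627 - 0.171·442 = 551.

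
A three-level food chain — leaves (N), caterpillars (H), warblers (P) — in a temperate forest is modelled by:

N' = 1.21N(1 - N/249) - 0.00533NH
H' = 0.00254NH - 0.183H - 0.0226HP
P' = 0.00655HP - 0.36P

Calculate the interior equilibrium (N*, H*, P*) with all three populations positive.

From dP/dt = 0: 0.00655H* = 0.36, so H* = 55.
From dN/dt = 0: 1.21(1 - N*/249) = 0.00533·55, giving N* = 249·(1 - 0.242) = 189.
From dH/dt = 0: 0.00254·189 - 0.183 = 0.0226P*, so P* = 0.296/0.0226 = 13.1.

N* ≈ 189, H* ≈ 55, P* ≈ 13.1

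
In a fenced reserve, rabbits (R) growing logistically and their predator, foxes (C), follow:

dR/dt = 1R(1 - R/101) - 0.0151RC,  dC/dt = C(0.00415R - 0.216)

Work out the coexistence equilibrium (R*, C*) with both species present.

From dC/dt = 0 with C > 0: 0.00415R* = 0.216, so R* = 52.
Substitute into dR/dt = 0: 1(1 - 52/101) = 0.0151C*.
The bracket is 0.485, giving C* = 0.485/0.0151 = 32.1.

R* ≈ 52, C* ≈ 32.1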